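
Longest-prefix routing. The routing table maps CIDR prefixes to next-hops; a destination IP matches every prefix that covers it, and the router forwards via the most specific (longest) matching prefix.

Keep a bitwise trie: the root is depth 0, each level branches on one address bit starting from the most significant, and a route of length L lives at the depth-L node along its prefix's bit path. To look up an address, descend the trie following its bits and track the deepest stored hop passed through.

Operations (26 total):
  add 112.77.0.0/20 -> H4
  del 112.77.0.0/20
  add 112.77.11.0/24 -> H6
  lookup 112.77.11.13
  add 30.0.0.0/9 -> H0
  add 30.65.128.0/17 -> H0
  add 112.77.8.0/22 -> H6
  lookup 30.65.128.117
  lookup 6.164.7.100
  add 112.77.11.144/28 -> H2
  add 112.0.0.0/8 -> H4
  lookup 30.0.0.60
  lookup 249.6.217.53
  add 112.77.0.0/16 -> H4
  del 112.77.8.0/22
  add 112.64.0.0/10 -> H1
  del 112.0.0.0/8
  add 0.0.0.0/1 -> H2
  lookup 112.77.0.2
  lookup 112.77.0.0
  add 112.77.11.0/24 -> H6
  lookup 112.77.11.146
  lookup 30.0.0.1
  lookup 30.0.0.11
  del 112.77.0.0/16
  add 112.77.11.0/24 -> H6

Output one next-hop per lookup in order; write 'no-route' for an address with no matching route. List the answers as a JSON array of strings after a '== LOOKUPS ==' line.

Apply in order:
  add 112.77.0.0/20 -> H4 at depth 20
  del 112.77.0.0/20 (clear depth 20)
  add 112.77.11.0/24 -> H6 at depth 24
  Q 112.77.11.13: descend 011100000100110100001011 ; hops seen [H6] ; pick H6
  add 30.0.0.0/9 -> H0 at depth 9
  add 30.65.128.0/17 -> H0 at depth 17
  add 112.77.8.0/22 -> H6 at depth 22
  Q 30.65.128.117: descend 00011110010000011 ; hops seen [H0,H0] ; pick H0
  Q 6.164.7.100: descend 000 ; hops seen [∅] ; pick no-route
  add 112.77.11.144/28 -> H2 at depth 28
  add 112.0.0.0/8 -> H4 at depth 8
  Q 30.0.0.60: descend 000111100 ; hops seen [H0] ; pick H0
  Q 249.6.217.53: descend ε ; hops seen [∅] ; pick no-route
  add 112.77.0.0/16 -> H4 at depth 16
  del 112.77.8.0/22 (clear depth 22)
  add 112.64.0.0/10 -> H1 at depth 10
  del 112.0.0.0/8 (clear depth 8)
  add 0.0.0.0/1 -> H2 at depth 1
  Q 112.77.0.2: descend 01110000010011010000 ; hops seen [H2,H1,H4] ; pick H4
  Q 112.77.0.0: descend 01110000010011010000 ; hops seen [H2,H1,H4] ; pick H4
  add 112.77.11.0/24 -> H6 at depth 24
  Q 112.77.11.146: descend 0111000001001101000010111001 ; hops seen [H2,H1,H4,H6,H2] ; pick H2
  Q 30.0.0.1: descend 000111100 ; hops seen [H2,H0] ; pick H0
  Q 30.0.0.11: descend 000111100 ; hops seen [H2,H0] ; pick H0
  del 112.77.0.0/16 (clear depth 16)
  add 112.77.11.0/24 -> H6 at depth 24

== LOOKUPS ==
["H6","H0","no-route","H0","no-route","H4","H4","H2","H0","H0"]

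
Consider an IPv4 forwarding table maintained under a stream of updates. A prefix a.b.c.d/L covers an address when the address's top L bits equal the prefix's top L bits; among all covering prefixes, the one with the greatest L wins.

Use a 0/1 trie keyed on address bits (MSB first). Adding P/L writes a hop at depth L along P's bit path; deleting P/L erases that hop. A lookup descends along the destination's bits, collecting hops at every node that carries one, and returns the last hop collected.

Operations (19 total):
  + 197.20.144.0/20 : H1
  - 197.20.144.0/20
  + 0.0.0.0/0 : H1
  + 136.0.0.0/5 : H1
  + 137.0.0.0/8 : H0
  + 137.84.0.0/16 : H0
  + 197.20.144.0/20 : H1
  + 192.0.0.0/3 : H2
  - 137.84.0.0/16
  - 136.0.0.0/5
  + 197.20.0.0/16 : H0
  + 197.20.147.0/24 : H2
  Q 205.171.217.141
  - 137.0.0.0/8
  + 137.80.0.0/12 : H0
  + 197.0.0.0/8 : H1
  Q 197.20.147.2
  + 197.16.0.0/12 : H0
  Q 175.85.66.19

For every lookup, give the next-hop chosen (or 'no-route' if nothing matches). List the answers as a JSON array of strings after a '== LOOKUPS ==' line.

Trace:
  add 197.20.144.0/20 -> H1 at depth 20
  del 197.20.144.0/20 (clear depth 20)
  add 0.0.0.0/0 -> H1 at depth 0
  add 136.0.0.0/5 -> H1 at depth 5
  add 137.0.0.0/8 -> H0 at depth 8
  add 137.84.0.0/16 -> H0 at depth 16
  add 197.20.144.0/20 -> H1 at depth 20
  add 192.0.0.0/3 -> H2 at depth 3
  del 137.84.0.0/16 (clear depth 16)
  del 136.0.0.0/5 (clear depth 5)
  add 197.20.0.0/16 -> H0 at depth 16
  add 197.20.147.0/24 -> H2 at depth 24
  Q 205.171.217.141: descend 1100 ; hops seen [H1,H2] ; pick H2
  del 137.0.0.0/8 (clear depth 8)
  add 137.80.0.0/12 -> H0 at depth 12
  add 197.0.0.0/8 -> H1 at depth 8
  Q 197.20.147.2: descend 110001010001010010010011 ; hops seen [H1,H2,H1,H0,H1,H2] ; pick H2
  add 197.16.0.0/12 -> H0 at depth 12
  Q 175.85.66.19: descend 10 ; hops seen [H1] ; pick H1

== LOOKUPS ==
["H2","H2","H1"]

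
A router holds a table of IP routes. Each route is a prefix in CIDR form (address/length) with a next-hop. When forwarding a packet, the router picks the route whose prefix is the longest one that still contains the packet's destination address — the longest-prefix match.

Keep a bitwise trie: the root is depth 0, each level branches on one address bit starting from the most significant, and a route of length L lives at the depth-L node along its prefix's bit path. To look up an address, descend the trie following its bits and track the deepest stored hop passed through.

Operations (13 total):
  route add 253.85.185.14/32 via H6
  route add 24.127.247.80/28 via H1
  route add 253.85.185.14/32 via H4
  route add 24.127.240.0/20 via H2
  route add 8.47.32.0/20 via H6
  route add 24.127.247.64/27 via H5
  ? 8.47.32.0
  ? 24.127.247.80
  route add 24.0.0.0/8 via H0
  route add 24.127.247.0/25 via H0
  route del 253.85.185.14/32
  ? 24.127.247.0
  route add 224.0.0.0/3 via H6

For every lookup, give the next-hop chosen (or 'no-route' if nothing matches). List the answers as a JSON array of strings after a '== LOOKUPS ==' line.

Process each operation:
  + 253.85.185.14/32 (H6) depth=32
  + 24.127.247.80/28 (H1) depth=28
  + 253.85.185.14/32 (H4) depth=32
  + 24.127.240.0/20 (H2) depth=20
  + 8.47.32.0/20 (H6) depth=20
  + 24.127.247.64/27 (H5) depth=27
  lookup 8.47.32.0: bits 00001000001011110010 walk d0:-→d1:-→d2:-→d3:-→d4:-→d5:-→d6:-→d7:-→d8:-→d9:-→d10:-→d11:-→d12:-→d13:-→d14:-→d15:-→d16:-→d17:-→d18:-→d19:-→d20:H6 -> H6
  lookup 24.127.247.80: bits 0001100001111111111101110101 walk d0:-→d1:-→d2:-→d3:-→d4:-→d5:-→d6:-→d7:-→d8:-→d9:-→d10:-→d11:-→d12:-→d13:-→d14:-→d15:-→d16:-→d17:-→d18:-→d19:-→d20:H2→d21:-→d22:-→d23:-→d24:-→d25:-→d26:-→d27:H5→d28:H1 -> H1
  + 24.0.0.0/8 (H0) depth=8
  + 24.127.247.0/25 (H0) depth=25
  del 253.85.185.14/32 (clear depth 32)
  lookup 24.127.247.0: bits 0001100001111111111101110 walk d0:-→d1:-→d2:-→d3:-→d4:-→d5:-→d6:-→d7:-→d8:H0→d9:-→d10:-→d11:-→d12:-→d13:-→d14:-→d15:-→d16:-→d17:-→d18:-→d19:-→d20:H2→d21:-→d22:-→d23:-→d24:-→d25:H0 -> H0
  + 224.0.0.0/3 (H6) depth=3

== LOOKUPS ==
["H6","H1","H0"]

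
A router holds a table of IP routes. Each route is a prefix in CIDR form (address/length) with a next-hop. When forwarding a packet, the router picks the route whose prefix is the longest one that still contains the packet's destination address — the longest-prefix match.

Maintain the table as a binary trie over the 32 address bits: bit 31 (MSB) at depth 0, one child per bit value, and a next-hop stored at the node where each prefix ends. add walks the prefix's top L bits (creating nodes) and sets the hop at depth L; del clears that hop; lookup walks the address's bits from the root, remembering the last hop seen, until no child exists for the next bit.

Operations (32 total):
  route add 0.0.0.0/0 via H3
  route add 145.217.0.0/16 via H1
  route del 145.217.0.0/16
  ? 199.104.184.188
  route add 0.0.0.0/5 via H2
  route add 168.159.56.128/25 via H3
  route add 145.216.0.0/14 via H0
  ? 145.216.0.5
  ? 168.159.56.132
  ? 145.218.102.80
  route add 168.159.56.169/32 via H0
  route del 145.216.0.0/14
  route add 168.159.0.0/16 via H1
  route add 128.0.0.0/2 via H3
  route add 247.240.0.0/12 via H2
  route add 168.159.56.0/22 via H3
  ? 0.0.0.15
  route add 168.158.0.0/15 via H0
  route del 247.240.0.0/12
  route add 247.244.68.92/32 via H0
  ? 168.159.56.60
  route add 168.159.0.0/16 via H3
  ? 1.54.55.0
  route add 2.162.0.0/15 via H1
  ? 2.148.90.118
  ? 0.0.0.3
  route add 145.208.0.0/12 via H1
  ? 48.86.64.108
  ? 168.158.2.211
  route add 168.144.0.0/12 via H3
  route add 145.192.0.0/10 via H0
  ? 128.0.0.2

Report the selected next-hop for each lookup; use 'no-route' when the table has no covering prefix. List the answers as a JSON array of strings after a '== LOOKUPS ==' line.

Apply in order:
  add 0.0.0.0/0 -> H3 at depth 0
  add 145.217.0.0/16 -> H1 at depth 16
  - 145.217.0.0/16 clear@16
  lookup 199.104.184.188: bits 1 walk d0:H3→d1:- -> H3
  add 0.0.0.0/5 -> H2 at depth 5
  add 168.159.56.128/25 -> H3 at depth 25
  add 145.216.0.0/14 -> H0 at depth 14
  lookup 145.216.0.5: bits 100100011101100 walk d0:H3→d1:-→d2:-→d3:-→d4:-→d5:-→d6:-→d7:-→d8:-→d9:-→d10:-→d11:-→d12:-→d13:-→d14:H0→d15:- -> H0
  lookup 168.159.56.132: bits 1010100010011111001110001 walk d0:H3→d1:-→d2:-→d3:-→d4:-→d5:-→d6:-→d7:-→d8:-→d9:-→d10:-→d11:-→d12:-→d13:-→d14:-→d15:-→d16:-→d17:-→d18:-→d19:-→d20:-→d21:-→d22:-→d23:-→d24:-→d25:H3 -> H3
  lookup 145.218.102.80: bits 10010001110110 walk d0:H3→d1:-→d2:-→d3:-→d4:-→d5:-→d6:-→d7:-→d8:-→d9:-→d10:-→d11:-→d12:-→d13:-→d14:H0 -> H0
  add 168.159.56.169/32 -> H0 at depth 32
  - 145.216.0.0/14 clear@14
  add 168.159.0.0/16 -> H1 at depth 16
  add 128.0.0.0/2 -> H3 at depth 2
  add 247.240.0.0/12 -> H2 at depth 12
  add 168.159.56.0/22 -> H3 at depth 22
  lookup 0.0.0.15: bits 00000 walk d0:H3→d1:-→d2:-→d3:-→d4:-→d5:H2 -> H2
  add 168.158.0.0/15 -> H0 at depth 15
  - 247.240.0.0/12 clear@12
  add 247.244.68.92/32 -> H0 at depth 32
  lookup 168.159.56.60: bits 101010001001111100111000 walk d0:H3→d1:-→d2:H3→d3:-→d4:-→d5:-→d6:-→d7:-→d8:-→d9:-→d10:-→d11:-→d12:-→d13:-→d14:-→d15:H0→d16:H1→d17:-→d18:-→d19:-→d20:-→d21:-→d22:H3→d23:-→d24:- -> H3
  add 168.159.0.0/16 -> H3 at depth 16
  lookup 1.54.55.0: bits 00000 walk d0:H3→d1:-→d2:-→d3:-→d4:-→d5:H2 -> H2
  add 2.162.0.0/15 -> H1 at depth 15
  lookup 2.148.90.118: bits 0000001010 walk d0:H3→d1:-→d2:-→d3:-→d4:-→d5:H2→d6:-→d7:-→d8:-→d9:-→d10:- -> H2
  lookup 0.0.0.3: bits 000000 walk d0:H3→d1:-→d2:-→d3:-→d4:-→d5:H2→d6:- -> H2
  add 145.208.0.0/12 -> H1 at depth 12
  lookup 48.86.64.108: bits 00 walk d0:H3→d1:-→d2:- -> H3
  lookup 168.158.2.211: bits 101010001001111 walk d0:H3→d1:-→d2:H3→d3:-→d4:-→d5:-→d6:-→d7:-→d8:-→d9:-→d10:-→d11:-→d12:-→d13:-→d14:-→d15:H0 -> H0
  add 168.144.0.0/12 -> H3 at depth 12
  add 145.192.0.0/10 -> H0 at depth 10
  lookup 128.0.0.2: bits 100 walk d0:H3→d1:-→d2:H3→d3:- -> H3

== LOOKUPS ==
["H3","H0","H3","H0","H2","H3","H2","H2","H2","H3","H0","H3"]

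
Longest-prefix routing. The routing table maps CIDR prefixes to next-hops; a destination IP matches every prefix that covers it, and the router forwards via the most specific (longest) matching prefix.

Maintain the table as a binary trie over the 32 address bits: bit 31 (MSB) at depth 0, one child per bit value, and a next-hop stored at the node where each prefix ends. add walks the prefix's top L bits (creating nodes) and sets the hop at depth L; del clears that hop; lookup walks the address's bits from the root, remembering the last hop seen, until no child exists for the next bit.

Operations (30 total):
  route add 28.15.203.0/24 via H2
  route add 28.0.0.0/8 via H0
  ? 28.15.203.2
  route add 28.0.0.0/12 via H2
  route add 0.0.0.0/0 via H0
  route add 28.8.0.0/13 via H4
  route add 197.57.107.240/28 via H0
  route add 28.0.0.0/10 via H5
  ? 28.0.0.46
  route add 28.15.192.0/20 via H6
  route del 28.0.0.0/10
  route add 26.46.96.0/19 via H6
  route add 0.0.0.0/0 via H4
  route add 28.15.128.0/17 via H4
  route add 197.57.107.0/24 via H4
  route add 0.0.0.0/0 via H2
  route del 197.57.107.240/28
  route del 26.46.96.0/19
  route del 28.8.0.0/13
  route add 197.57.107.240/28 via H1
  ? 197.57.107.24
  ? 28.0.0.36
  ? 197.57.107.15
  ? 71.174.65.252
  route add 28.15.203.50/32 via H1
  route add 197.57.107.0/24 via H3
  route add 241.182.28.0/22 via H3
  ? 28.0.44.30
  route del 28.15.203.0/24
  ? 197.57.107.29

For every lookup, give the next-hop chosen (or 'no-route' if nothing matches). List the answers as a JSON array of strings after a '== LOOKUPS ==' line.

Trace:
  add 28.15.203.0/24 -> H2 at depth 24
  add 28.0.0.0/8 -> H0 at depth 8
  Q 28.15.203.2: descend 000111000000111111001011 ; hops seen [H0,H2] ; pick H2
  add 28.0.0.0/12 -> H2 at depth 12
  add 0.0.0.0/0 -> H0 at depth 0
  add 28.8.0.0/13 -> H4 at depth 13
  add 197.57.107.240/28 -> H0 at depth 28
  add 28.0.0.0/10 -> H5 at depth 10
  Q 28.0.0.46: descend 000111000000 ; hops seen [H0,H0,H5,H2] ; pick H2
  add 28.15.192.0/20 -> H6 at depth 20
  del 28.0.0.0/10 (clear depth 10)
  add 26.46.96.0/19 -> H6 at depth 19
  add 0.0.0.0/0 -> H4 at depth 0
  add 28.15.128.0/17 -> H4 at depth 17
  add 197.57.107.0/24 -> H4 at depth 24
  add 0.0.0.0/0 -> H2 at depth 0
  del 197.57.107.240/28 (clear depth 28)
  del 26.46.96.0/19 (clear depth 19)
  del 28.8.0.0/13 (clear depth 13)
  add 197.57.107.240/28 -> H1 at depth 28
  Q 197.57.107.24: descend 110001010011100101101011 ; hops seen [H2,H4] ; pick H4
  Q 28.0.0.36: descend 000111000000 ; hops seen [H2,H0,H2] ; pick H2
  Q 197.57.107.15: descend 110001010011100101101011 ; hops seen [H2,H4] ; pick H4
  Q 71.174.65.252: descend 0 ; hops seen [H2] ; pick H2
  add 28.15.203.50/32 -> H1 at depth 32
  add 197.57.107.0/24 -> H3 at depth 24
  add 241.182.28.0/22 -> H3 at depth 22
  Q 28.0.44.30: descend 000111000000 ; hops seen [H2,H0,H2] ; pick H2
  del 28.15.203.0/24 (clear depth 24)
  Q 197.57.107.29: descend 110001010011100101101011 ; hops seen [H2,H3] ; pick H3

== LOOKUPS ==
["H2","H2","H4","H2","H4","H2","H2","H3"]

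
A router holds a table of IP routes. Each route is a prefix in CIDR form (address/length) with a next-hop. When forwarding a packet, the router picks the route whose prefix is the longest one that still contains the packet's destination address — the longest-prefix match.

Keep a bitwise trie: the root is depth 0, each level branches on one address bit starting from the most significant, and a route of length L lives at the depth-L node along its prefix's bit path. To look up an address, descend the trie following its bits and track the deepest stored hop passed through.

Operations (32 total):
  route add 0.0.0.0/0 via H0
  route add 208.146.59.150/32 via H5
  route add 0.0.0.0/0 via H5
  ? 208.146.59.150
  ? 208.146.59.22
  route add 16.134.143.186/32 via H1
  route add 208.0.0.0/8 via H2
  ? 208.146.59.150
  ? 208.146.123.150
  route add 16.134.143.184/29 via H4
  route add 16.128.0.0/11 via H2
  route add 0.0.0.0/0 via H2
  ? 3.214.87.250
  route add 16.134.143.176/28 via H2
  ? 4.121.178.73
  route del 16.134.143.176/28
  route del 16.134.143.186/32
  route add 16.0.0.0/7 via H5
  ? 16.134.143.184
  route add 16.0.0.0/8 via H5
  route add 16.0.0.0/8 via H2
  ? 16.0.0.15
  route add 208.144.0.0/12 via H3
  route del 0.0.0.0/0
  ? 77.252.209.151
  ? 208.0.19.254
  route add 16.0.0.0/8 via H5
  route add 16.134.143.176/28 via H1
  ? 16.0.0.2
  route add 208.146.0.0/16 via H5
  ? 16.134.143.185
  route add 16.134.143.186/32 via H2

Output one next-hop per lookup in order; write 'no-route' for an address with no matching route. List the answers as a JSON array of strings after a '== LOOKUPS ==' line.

Trace:
  + 0.0.0.0/0 (H0) depth=0
  + 208.146.59.150/32 (H5) depth=32
  + 0.0.0.0/0 (H5) depth=0
  ? 208.146.59.150  path d0:H5→d1:-→d2:-→d3:-→d4:-→d5:-→d6:-→d7:-→d8:-→d9:-→d10:-→d11:-→d12:-→d13:-→d14:-→d15:-→d16:-→d17:-→d18:-→d19:-→d20:-→d21:-→d22:-→d23:-→d24:-→d25:-→d26:-→d27:-→d28:-→d29:-→d30:-→d31:-→d32:H5  best=H5
  ? 208.146.59.22  path d0:H5→d1:-→d2:-→d3:-→d4:-→d5:-→d6:-→d7:-→d8:-→d9:-→d10:-→d11:-→d12:-→d13:-→d14:-→d15:-→d16:-→d17:-→d18:-→d19:-→d20:-→d21:-→d22:-→d23:-→d24:-  best=H5
  + 16.134.143.186/32 (H1) depth=32
  + 208.0.0.0/8 (H2) depth=8
  ? 208.146.59.150  path d0:H5→d1:-→d2:-→d3:-→d4:-→d5:-→d6:-→d7:-→d8:H2→d9:-→d10:-→d11:-→d12:-→d13:-→d14:-→d15:-→d16:-→d17:-→d18:-→d19:-→d20:-→d21:-→d22:-→d23:-→d24:-→d25:-→d26:-→d27:-→d28:-→d29:-→d30:-→d31:-→d32:H5  best=H5
  ? 208.146.123.150  path d0:H5→d1:-→d2:-→d3:-→d4:-→d5:-→d6:-→d7:-→d8:H2→d9:-→d10:-→d11:-→d12:-→d13:-→d14:-→d15:-→d16:-→d17:-  best=H2
  + 16.134.143.184/29 (H4) depth=29
  + 16.128.0.0/11 (H2) depth=11
  + 0.0.0.0/0 (H2) depth=0
  ? 3.214.87.250  path d0:H2→d1:-→d2:-→d3:-  best=H2
  + 16.134.143.176/28 (H2) depth=28
  ? 4.121.178.73  path d0:H2→d1:-→d2:-→d3:-  best=H2
  - 16.134.143.176/28 clear@28
  - 16.134.143.186/32 clear@32
  + 16.0.0.0/7 (H5) depth=7
  ? 16.134.143.184  path d0:H2→d1:-→d2:-→d3:-→d4:-→d5:-→d6:-→d7:H5→d8:-→d9:-→d10:-→d11:H2→d12:-→d13:-→d14:-→d15:-→d16:-→d17:-→d18:-→d19:-→d20:-→d21:-→d22:-→d23:-→d24:-→d25:-→d26:-→d27:-→d28:-→d29:H4→d30:-  best=H4
  + 16.0.0.0/8 (H5) depth=8
  + 16.0.0.0/8 (H2) depth=8
  ? 16.0.0.15  path d0:H2→d1:-→d2:-→d3:-→d4:-→d5:-→d6:-→d7:H5→d8:H2  best=H2
  + 208.144.0.0/12 (H3) depth=12
  - 0.0.0.0/0 clear@0
  ? 77.252.209.151  path d0:-→d1:-  best=no-route
  ? 208.0.19.254  path d0:-→d1:-→d2:-→d3:-→d4:-→d5:-→d6:-→d7:-→d8:H2  best=H2
  + 16.0.0.0/8 (H5) depth=8
  + 16.134.143.176/28 (H1) depth=28
  ? 16.0.0.2  path d0:-→d1:-→d2:-→d3:-→d4:-→d5:-→d6:-→d7:H5→d8:H5  best=H5
  + 208.146.0.0/16 (H5) depth=16
  ? 16.134.143.185  path d0:-→d1:-→d2:-→d3:-→d4:-→d5:-→d6:-→d7:H5→d8:H5→d9:-→d10:-→d11:H2→d12:-→d13:-→d14:-→d15:-→d16:-→d17:-→d18:-→d19:-→d20:-→d21:-→d22:-→d23:-→d24:-→d25:-→d26:-→d27:-→d28:H1→d29:H4→d30:-  best=H4
  + 16.134.143.186/32 (H2) depth=32

== LOOKUPS ==
["H5","H5","H5","H2","H2","H2","H4","H2","no-route","H2","H5","H4"]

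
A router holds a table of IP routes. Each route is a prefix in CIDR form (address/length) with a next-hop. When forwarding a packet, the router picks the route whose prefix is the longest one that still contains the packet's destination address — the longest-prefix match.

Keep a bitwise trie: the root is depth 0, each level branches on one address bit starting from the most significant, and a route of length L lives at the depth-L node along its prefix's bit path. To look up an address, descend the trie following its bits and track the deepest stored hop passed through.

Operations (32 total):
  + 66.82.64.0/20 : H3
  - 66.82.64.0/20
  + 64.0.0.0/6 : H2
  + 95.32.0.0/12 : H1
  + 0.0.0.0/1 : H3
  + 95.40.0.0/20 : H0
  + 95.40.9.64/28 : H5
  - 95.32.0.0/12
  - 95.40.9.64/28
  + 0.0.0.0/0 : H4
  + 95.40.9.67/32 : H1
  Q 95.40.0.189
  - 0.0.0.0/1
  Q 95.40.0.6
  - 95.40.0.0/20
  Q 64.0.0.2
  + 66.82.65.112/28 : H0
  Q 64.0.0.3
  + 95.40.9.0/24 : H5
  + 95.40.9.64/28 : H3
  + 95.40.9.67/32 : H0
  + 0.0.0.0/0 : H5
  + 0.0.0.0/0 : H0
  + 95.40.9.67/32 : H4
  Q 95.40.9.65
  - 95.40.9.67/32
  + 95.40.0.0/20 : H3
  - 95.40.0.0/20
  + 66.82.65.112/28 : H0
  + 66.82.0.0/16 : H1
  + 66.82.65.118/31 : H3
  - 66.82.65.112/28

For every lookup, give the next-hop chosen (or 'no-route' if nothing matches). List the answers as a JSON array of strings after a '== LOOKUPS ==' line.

Process each operation:
  add 66.82.64.0/20 -> H3 at depth 20
  - 66.82.64.0/20 clear@20
  add 64.0.0.0/6 -> H2 at depth 6
  add 95.32.0.0/12 -> H1 at depth 12
  add 0.0.0.0/1 -> H3 at depth 1
  add 95.40.0.0/20 -> H0 at depth 20
  add 95.40.9.64/28 -> H5 at depth 28
  - 95.32.0.0/12 clear@12
  - 95.40.9.64/28 clear@28
  add 0.0.0.0/0 -> H4 at depth 0
  add 95.40.9.67/32 -> H1 at depth 32
  lookup 95.40.0.189: bits 01011111001010000000 walk d0:H4→d1:H3→d2:-→d3:-→d4:-→d5:-→d6:-→d7:-→d8:-→d9:-→d10:-→d11:-→d12:-→d13:-→d14:-→d15:-→d16:-→d17:-→d18:-→d19:-→d20:H0 -> H0
  - 0.0.0.0/1 clear@1
  lookup 95.40.0.6: bits 01011111001010000000 walk d0:H4→d1:-→d2:-→d3:-→d4:-→d5:-→d6:-→d7:-→d8:-→d9:-→d10:-→d11:-→d12:-→d13:-→d14:-→d15:-→d16:-→d17:-→d18:-→d19:-→d20:H0 -> H0
  - 95.40.0.0/20 clear@20
  lookup 64.0.0.2: bits 010000 walk d0:H4→d1:-→d2:-→d3:-→d4:-→d5:-→d6:H2 -> H2
  add 66.82.65.112/28 -> H0 at depth 28
  lookup 64.0.0.3: bits 010000 walk d0:H4→d1:-→d2:-→d3:-→d4:-→d5:-→d6:H2 -> H2
  add 95.40.9.0/24 -> H5 at depth 24
  add 95.40.9.64/28 -> H3 at depth 28
  add 95.40.9.67/32 -> H0 at depth 32
  add 0.0.0.0/0 -> H5 at depth 0
  add 0.0.0.0/0 -> H0 at depth 0
  add 95.40.9.67/32 -> H4 at depth 32
  lookup 95.40.9.65: bits 010111110010100000001001010000 walk d0:H0→d1:-→d2:-→d3:-→d4:-→d5:-→d6:-→d7:-→d8:-→d9:-→d10:-→d11:-→d12:-→d13:-→d14:-→d15:-→d16:-→d17:-→d18:-→d19:-→d20:-→d21:-→d22:-→d23:-→d24:H5→d25:-→d26:-→d27:-→d28:H3→d29:-→d30:- -> H3
  - 95.40.9.67/32 clear@32
  add 95.40.0.0/20 -> H3 at depth 20
  - 95.40.0.0/20 clear@20
  add 66.82.65.112/28 -> H0 at depth 28
  add 66.82.0.0/16 -> H1 at depth 16
  add 66.82.65.118/31 -> H3 at depth 31
  - 66.82.65.112/28 clear@28

== LOOKUPS ==
["H0","H0","H2","H2","H3"]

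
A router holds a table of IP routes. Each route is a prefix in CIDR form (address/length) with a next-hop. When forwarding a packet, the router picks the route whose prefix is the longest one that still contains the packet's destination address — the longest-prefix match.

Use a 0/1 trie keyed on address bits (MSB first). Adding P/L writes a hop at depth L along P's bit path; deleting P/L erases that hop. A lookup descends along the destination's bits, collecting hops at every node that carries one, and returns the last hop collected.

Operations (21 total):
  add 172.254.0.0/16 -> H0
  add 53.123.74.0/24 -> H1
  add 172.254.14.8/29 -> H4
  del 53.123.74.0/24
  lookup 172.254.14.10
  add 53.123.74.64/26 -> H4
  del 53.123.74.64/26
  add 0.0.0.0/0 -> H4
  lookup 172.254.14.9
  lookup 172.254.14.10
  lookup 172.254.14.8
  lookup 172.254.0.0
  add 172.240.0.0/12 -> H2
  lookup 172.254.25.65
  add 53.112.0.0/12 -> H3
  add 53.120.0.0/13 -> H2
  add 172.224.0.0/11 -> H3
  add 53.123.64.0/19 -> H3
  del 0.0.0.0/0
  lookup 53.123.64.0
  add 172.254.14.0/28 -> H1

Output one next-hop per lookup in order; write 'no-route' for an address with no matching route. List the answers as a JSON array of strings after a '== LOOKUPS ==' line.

Trace:
  + 172.254.0.0/16 (H0) depth=16
  + 53.123.74.0/24 (H1) depth=24
  + 172.254.14.8/29 (H4) depth=29
  - 53.123.74.0/24 clear@24
  Q 172.254.14.10: descend 10101100111111100000111000001 ; hops seen [H0,H4] ; pick H4
  + 53.123.74.64/26 (H4) depth=26
  - 53.123.74.64/26 clear@26
  + 0.0.0.0/0 (H4) depth=0
  Q 172.254.14.9: descend 10101100111111100000111000001 ; hops seen [H4,H0,H4] ; pick H4
  Q 172.254.14.10: descend 10101100111111100000111000001 ; hops seen [H4,H0,H4] ; pick H4
  Q 172.254.14.8: descend 10101100111111100000111000001 ; hops seen [H4,H0,H4] ; pick H4
  Q 172.254.0.0: descend 10101100111111100000 ; hops seen [H4,H0] ; pick H0
  + 172.240.0.0/12 (H2) depth=12
  Q 172.254.25.65: descend 1010110011111110000 ; hops seen [H4,H2,H0] ; pick H0
  + 53.112.0.0/12 (H3) depth=12
  + 53.120.0.0/13 (H2) depth=13
  + 172.224.0.0/11 (H3) depth=11
  + 53.123.64.0/19 (H3) depth=19
  - 0.0.0.0/0 clear@0
  Q 53.123.64.0: descend 00110101011110110100 ; hops seen [H3,H2,H3] ; pick H3
  + 172.254.14.0/28 (H1) depth=28

== LOOKUPS ==
["H4","H4","H4","H4","H0","H0","H3"]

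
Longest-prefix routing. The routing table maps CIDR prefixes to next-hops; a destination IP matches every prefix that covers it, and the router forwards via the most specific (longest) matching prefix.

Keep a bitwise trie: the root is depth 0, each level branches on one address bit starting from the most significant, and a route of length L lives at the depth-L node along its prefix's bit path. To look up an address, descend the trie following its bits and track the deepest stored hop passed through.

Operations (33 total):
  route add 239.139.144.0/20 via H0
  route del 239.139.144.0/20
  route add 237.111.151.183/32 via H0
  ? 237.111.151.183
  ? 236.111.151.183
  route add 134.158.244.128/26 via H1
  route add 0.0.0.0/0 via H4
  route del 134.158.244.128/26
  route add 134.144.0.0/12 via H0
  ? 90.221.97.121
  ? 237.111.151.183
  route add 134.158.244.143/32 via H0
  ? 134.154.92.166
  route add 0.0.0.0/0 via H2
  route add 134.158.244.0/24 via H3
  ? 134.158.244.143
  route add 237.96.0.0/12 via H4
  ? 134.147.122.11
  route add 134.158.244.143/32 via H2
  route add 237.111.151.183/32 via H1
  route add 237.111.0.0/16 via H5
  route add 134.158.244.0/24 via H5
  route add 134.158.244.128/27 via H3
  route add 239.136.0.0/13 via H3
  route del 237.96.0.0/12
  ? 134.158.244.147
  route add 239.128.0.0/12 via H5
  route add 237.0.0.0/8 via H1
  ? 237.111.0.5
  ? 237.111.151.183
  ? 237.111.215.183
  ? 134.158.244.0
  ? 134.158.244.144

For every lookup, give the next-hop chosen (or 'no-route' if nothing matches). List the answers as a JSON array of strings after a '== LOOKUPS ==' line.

Trace:
  + 239.139.144.0/20 (H0) depth=20
  - 239.139.144.0/20 clear@20
  + 237.111.151.183/32 (H0) depth=32
  lookup 237.111.151.183: bits 11101101011011111001011110110111 walk d0:-→d1:-→d2:-→d3:-→d4:-→d5:-→d6:-→d7:-→d8:-→d9:-→d10:-→d11:-→d12:-→d13:-→d14:-→d15:-→d16:-→d17:-→d18:-→d19:-→d20:-→d21:-→d22:-→d23:-→d24:-→d25:-→d26:-→d27:-→d28:-→d29:-→d30:-→d31:-→d32:H0 -> H0
  lookup 236.111.151.183: bits 1110110 walk d0:-→d1:-→d2:-→d3:-→d4:-→d5:-→d6:-→d7:- -> no-route
  + 134.158.244.128/26 (H1) depth=26
  + 0.0.0.0/0 (H4) depth=0
  - 134.158.244.128/26 clear@26
  + 134.144.0.0/12 (H0) depth=12
  lookup 90.221.97.121: bits ε walk d0:H4 -> H4
  lookup 237.111.151.183: bits 11101101011011111001011110110111 walk d0:H4→d1:-→d2:-→d3:-→d4:-→d5:-→d6:-→d7:-→d8:-→d9:-→d10:-→d11:-→d12:-→d13:-→d14:-→d15:-→d16:-→d17:-→d18:-→d19:-→d20:-→d21:-→d22:-→d23:-→d24:-→d25:-→d26:-→d27:-→d28:-→d29:-→d30:-→d31:-→d32:H0 -> H0
  + 134.158.244.143/32 (H0) depth=32
  lookup 134.154.92.166: bits 1000011010011 walk d0:H4→d1:-→d2:-→d3:-→d4:-→d5:-→d6:-→d7:-→d8:-→d9:-→d10:-→d11:-→d12:H0→d13:- -> H0
  + 0.0.0.0/0 (H2) depth=0
  + 134.158.244.0/24 (H3) depth=24
  lookup 134.158.244.143: bits 10000110100111101111010010001111 walk d0:H2→d1:-→d2:-→d3:-→d4:-→d5:-→d6:-→d7:-→d8:-→d9:-→d10:-→d11:-→d12:H0→d13:-→d14:-→d15:-→d16:-→d17:-→d18:-→d19:-→d20:-→d21:-→d22:-→d23:-→d24:H3→d25:-→d26:-→d27:-→d28:-→d29:-→d30:-→d31:-→d32:H0 -> H0
  + 237.96.0.0/12 (H4) depth=12
  lookup 134.147.122.11: bits 100001101001 walk d0:H2→d1:-→d2:-→d3:-→d4:-→d5:-→d6:-→d7:-→d8:-→d9:-→d10:-→d11:-→d12:H0 -> H0
  + 134.158.244.143/32 (H2) depth=32
  + 237.111.151.183/32 (H1) depth=32
  + 237.111.0.0/16 (H5) depth=16
  + 134.158.244.0/24 (H5) depth=24
  + 134.158.244.128/27 (H3) depth=27
  + 239.136.0.0/13 (H3) depth=13
  - 237.96.0.0/12 clear@12
  lookup 134.158.244.147: bits 100001101001111011110100100 walk d0:H2→d1:-→d2:-→d3:-→d4:-→d5:-→d6:-→d7:-→d8:-→d9:-→d10:-→d11:-→d12:H0→d13:-→d14:-→d15:-→d16:-→d17:-→d18:-→d19:-→d20:-→d21:-→d22:-→d23:-→d24:H5→d25:-→d26:-→d27:H3 -> H3
  + 239.128.0.0/12 (H5) depth=12
  + 237.0.0.0/8 (H1) depth=8
  lookup 237.111.0.5: bits 1110110101101111 walk d0:H2→d1:-→d2:-→d3:-→d4:-→d5:-→d6:-→d7:-→d8:H1→d9:-→d10:-→d11:-→d12:-→d13:-→d14:-→d15:-→d16:H5 -> H5
  lookup 237.111.151.183: bits 11101101011011111001011110110111 walk d0:H2→d1:-→d2:-→d3:-→d4:-→d5:-→d6:-→d7:-→d8:H1→d9:-→d10:-→d11:-→d12:-→d13:-→d14:-→d15:-→d16:H5→d17:-→d18:-→d19:-→d20:-→d21:-→d22:-→d23:-→d24:-→d25:-→d26:-→d27:-→d28:-→d29:-→d30:-→d31:-→d32:H1 -> H1
  lookup 237.111.215.183: bits 11101101011011111 walk d0:H2→d1:-→d2:-→d3:-→d4:-→d5:-→d6:-→d7:-→d8:H1→d9:-→d10:-→d11:-→d12:-→d13:-→d14:-→d15:-→d16:H5→d17:- -> H5
  lookup 134.158.244.0: bits 100001101001111011110100 walk d0:H2→d1:-→d2:-→d3:-→d4:-→d5:-→d6:-→d7:-→d8:-→d9:-→d10:-→d11:-→d12:H0→d13:-→d14:-→d15:-→d16:-→d17:-→d18:-→d19:-→d20:-→d21:-→d22:-→d23:-→d24:H5 -> H5
  lookup 134.158.244.144: bits 100001101001111011110100100 walk d0:H2→d1:-→d2:-→d3:-→d4:-→d5:-→d6:-→d7:-→d8:-→d9:-→d10:-→d11:-→d12:H0→d13:-→d14:-→d15:-→d16:-→d17:-→d18:-→d19:-→d20:-→d21:-→d22:-→d23:-→d24:H5→d25:-→d26:-→d27:H3 -> H3

== LOOKUPS ==
["H0","no-route","H4","H0","H0","H0","H0","H3","H5","H1","H5","H5","H3"]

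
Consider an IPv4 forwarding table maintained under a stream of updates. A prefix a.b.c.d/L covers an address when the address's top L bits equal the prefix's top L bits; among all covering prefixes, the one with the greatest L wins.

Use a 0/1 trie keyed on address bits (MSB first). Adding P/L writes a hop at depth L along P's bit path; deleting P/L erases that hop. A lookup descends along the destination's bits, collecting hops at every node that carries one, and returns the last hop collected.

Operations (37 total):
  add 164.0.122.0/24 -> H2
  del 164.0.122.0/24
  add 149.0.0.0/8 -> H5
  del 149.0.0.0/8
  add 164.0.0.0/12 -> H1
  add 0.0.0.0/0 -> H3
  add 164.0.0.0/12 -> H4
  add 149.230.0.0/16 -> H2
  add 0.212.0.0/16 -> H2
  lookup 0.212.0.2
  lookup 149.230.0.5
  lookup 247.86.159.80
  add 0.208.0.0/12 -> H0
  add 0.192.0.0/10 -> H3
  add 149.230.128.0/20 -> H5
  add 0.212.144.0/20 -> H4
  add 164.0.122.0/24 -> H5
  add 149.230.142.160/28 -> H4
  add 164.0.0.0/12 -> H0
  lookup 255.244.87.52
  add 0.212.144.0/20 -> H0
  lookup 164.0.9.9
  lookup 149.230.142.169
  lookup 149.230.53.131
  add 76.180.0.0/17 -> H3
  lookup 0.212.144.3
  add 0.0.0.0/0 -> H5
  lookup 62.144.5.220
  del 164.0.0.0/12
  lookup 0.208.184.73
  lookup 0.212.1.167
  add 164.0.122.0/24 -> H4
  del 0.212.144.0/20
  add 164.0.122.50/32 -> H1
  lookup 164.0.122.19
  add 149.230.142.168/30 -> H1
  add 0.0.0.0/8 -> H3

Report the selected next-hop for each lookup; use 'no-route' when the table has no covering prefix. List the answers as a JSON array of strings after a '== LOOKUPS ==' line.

Trace:
  + 164.0.122.0/24 (H2) depth=24
  - 164.0.122.0/24 clear@24
  + 149.0.0.0/8 (H5) depth=8
  - 149.0.0.0/8 clear@8
  + 164.0.0.0/12 (H1) depth=12
  + 0.0.0.0/0 (H3) depth=0
  + 164.0.0.0/12 (H4) depth=12
  + 149.230.0.0/16 (H2) depth=16
  + 0.212.0.0/16 (H2) depth=16
  lookup 0.212.0.2: bits 0000000011010100 walk d0:H3→d1:-→d2:-→d3:-→d4:-→d5:-→d6:-→d7:-→d8:-→d9:-→d10:-→d11:-→d12:-→d13:-→d14:-→d15:-→d16:H2 -> H2
  lookup 149.230.0.5: bits 1001010111100110 walk d0:H3→d1:-→d2:-→d3:-→d4:-→d5:-→d6:-→d7:-→d8:-→d9:-→d10:-→d11:-→d12:-→d13:-→d14:-→d15:-→d16:H2 -> H2
  lookup 247.86.159.80: bits 1 walk d0:H3→d1:- -> H3
  + 0.208.0.0/12 (H0) depth=12
  + 0.192.0.0/10 (H3) depth=10
  + 149.230.128.0/20 (H5) depth=20
  + 0.212.144.0/20 (H4) depth=20
  + 164.0.122.0/24 (H5) depth=24
  + 149.230.142.160/28 (H4) depth=28
  + 164.0.0.0/12 (H0) depth=12
  lookup 255.244.87.52: bits 1 walk d0:H3→d1:- -> H3
  + 0.212.144.0/20 (H0) depth=20
  lookup 164.0.9.9: bits 10100100000000000 walk d0:H3→d1:-→d2:-→d3:-→d4:-→d5:-→d6:-→d7:-→d8:-→d9:-→d10:-→d11:-→d12:H0→d13:-→d14:-→d15:-→d16:-→d17:- -> H0
  lookup 149.230.142.169: bits 1001010111100110100011101010 walk d0:H3→d1:-→d2:-→d3:-→d4:-→d5:-→d6:-→d7:-→d8:-→d9:-→d10:-→d11:-→d12:-→d13:-→d14:-→d15:-→d16:H2→d17:-→d18:-→d19:-→d20:H5→d21:-→d22:-→d23:-→d24:-→d25:-→d26:-→d27:-→d28:H4 -> H4
  lookup 149.230.53.131: bits 1001010111100110 walk d0:H3→d1:-→d2:-→d3:-→d4:-→d5:-→d6:-→d7:-→d8:-→d9:-→d10:-→d11:-→d12:-→d13:-→d14:-→d15:-→d16:H2 -> H2
  + 76.180.0.0/17 (H3) depth=17
  lookup 0.212.144.3: bits 00000000110101001001 walk d0:H3→d1:-→d2:-→d3:-→d4:-→d5:-→d6:-→d7:-→d8:-→d9:-→d10:H3→d11:-→d12:H0→d13:-→d14:-→d15:-→d16:H2→d17:-→d18:-→d19:-→d20:H0 -> H0
  + 0.0.0.0/0 (H5) depth=0
  lookup 62.144.5.220: bits 00 walk d0:H5→d1:-→d2:- -> H5
  - 164.0.0.0/12 clear@12
  lookup 0.208.184.73: bits 0000000011010 walk d0:H5→d1:-→d2:-→d3:-→d4:-→d5:-→d6:-→d7:-→d8:-→d9:-→d10:H3→d11:-→d12:H0→d13:- -> H0
  lookup 0.212.1.167: bits 0000000011010100 walk d0:H5→d1:-→d2:-→d3:-→d4:-→d5:-→d6:-→d7:-→d8:-→d9:-→d10:H3→d11:-→d12:H0→d13:-→d14:-→d15:-→d16:H2 -> H2
  + 164.0.122.0/24 (H4) depth=24
  - 0.212.144.0/20 clear@20
  + 164.0.122.50/32 (H1) depth=32
  lookup 164.0.122.19: bits 10100100000000000111101000 walk d0:H5→d1:-→d2:-→d3:-→d4:-→d5:-→d6:-→d7:-→d8:-→d9:-→d10:-→d11:-→d12:-→d13:-→d14:-→d15:-→d16:-→d17:-→d18:-→d19:-→d20:-→d21:-→d22:-→d23:-→d24:H4→d25:-→d26:- -> H4
  + 149.230.142.168/30 (H1) depth=30
  + 0.0.0.0/8 (H3) depth=8

== LOOKUPS ==
["H2","H2","H3","H3","H0","H4","H2","H0","H5","H0","H2","H4"]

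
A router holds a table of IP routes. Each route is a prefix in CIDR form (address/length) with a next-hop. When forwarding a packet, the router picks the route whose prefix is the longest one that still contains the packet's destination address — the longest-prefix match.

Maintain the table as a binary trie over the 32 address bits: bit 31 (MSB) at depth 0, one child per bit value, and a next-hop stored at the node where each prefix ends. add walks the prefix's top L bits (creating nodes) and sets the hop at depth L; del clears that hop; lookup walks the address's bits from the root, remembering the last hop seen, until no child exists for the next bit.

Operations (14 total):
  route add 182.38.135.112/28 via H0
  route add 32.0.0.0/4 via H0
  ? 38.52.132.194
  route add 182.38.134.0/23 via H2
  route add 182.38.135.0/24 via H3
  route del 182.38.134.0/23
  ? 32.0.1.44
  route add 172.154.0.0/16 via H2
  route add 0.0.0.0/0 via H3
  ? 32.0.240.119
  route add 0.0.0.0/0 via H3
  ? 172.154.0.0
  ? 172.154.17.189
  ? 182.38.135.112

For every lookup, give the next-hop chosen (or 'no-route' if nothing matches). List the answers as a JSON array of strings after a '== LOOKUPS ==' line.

Trace:
  add 182.38.135.112/28 -> H0 at depth 28
  add 32.0.0.0/4 -> H0 at depth 4
  lookup 38.52.132.194: bits 0010 walk d0:-→d1:-→d2:-→d3:-→d4:H0 -> H0
  add 182.38.134.0/23 -> H2 at depth 23
  add 182.38.135.0/24 -> H3 at depth 24
  del 182.38.134.0/23 (clear depth 23)
  lookup 32.0.1.44: bits 0010 walk d0:-→d1:-→d2:-→d3:-→d4:H0 -> H0
  add 172.154.0.0/16 -> H2 at depth 16
  add 0.0.0.0/0 -> H3 at depth 0
  lookup 32.0.240.119: bits 0010 walk d0:H3→d1:-→d2:-→d3:-→d4:H0 -> H0
  add 0.0.0.0/0 -> H3 at depth 0
  lookup 172.154.0.0: bits 1010110010011010 walk d0:H3→d1:-→d2:-→d3:-→d4:-→d5:-→d6:-→d7:-→d8:-→d9:-→d10:-→d11:-→d12:-→d13:-→d14:-→d15:-→d16:H2 -> H2
  lookup 172.154.17.189: bits 1010110010011010 walk d0:H3→d1:-→d2:-→d3:-→d4:-→d5:-→d6:-→d7:-→d8:-→d9:-→d10:-→d11:-→d12:-→d13:-→d14:-→d15:-→d16:H2 -> H2
  lookup 182.38.135.112: bits 1011011000100110100001110111 walk d0:H3→d1:-→d2:-→d3:-→d4:-→d5:-→d6:-→d7:-→d8:-→d9:-→d10:-→d11:-→d12:-→d13:-→d14:-→d15:-→d16:-→d17:-→d18:-→d19:-→d20:-→d21:-→d22:-→d23:-→d24:H3→d25:-→d26:-→d27:-→d28:H0 -> H0

== LOOKUPS ==
["H0","H0","H0","H2","H2","H0"]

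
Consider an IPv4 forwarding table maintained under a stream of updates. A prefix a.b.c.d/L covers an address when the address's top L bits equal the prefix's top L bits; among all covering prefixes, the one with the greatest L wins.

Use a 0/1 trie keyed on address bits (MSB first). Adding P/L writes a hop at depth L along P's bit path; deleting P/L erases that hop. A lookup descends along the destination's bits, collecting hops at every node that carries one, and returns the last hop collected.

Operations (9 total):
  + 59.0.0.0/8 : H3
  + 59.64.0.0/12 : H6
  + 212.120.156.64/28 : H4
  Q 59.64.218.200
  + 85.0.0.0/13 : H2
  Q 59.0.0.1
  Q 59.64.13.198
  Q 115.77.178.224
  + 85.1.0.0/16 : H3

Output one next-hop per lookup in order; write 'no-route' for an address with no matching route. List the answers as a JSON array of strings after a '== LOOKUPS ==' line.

Trace:
  + 59.0.0.0/8 (H3) depth=8
  + 59.64.0.0/12 (H6) depth=12
  + 212.120.156.64/28 (H4) depth=28
  lookup 59.64.218.200: bits 001110110100 walk d0:-→d1:-→d2:-→d3:-→d4:-→d5:-→d6:-→d7:-→d8:H3→d9:-→d10:-→d11:-→d12:H6 -> H6
  + 85.0.0.0/13 (H2) depth=13
  lookup 59.0.0.1: bits 001110110 walk d0:-→d1:-→d2:-→d3:-→d4:-→d5:-→d6:-→d7:-→d8:H3→d9:- -> H3
  lookup 59.64.13.198: bits 001110110100 walk d0:-→d1:-→d2:-→d3:-→d4:-→d5:-→d6:-→d7:-→d8:H3→d9:-→d10:-→d11:-→d12:H6 -> H6
  lookup 115.77.178.224: bits 01 walk d0:-→d1:-→d2:- -> no-route
  + 85.1.0.0/16 (H3) depth=16

== LOOKUPS ==
["H6","H3","H6","no-route"]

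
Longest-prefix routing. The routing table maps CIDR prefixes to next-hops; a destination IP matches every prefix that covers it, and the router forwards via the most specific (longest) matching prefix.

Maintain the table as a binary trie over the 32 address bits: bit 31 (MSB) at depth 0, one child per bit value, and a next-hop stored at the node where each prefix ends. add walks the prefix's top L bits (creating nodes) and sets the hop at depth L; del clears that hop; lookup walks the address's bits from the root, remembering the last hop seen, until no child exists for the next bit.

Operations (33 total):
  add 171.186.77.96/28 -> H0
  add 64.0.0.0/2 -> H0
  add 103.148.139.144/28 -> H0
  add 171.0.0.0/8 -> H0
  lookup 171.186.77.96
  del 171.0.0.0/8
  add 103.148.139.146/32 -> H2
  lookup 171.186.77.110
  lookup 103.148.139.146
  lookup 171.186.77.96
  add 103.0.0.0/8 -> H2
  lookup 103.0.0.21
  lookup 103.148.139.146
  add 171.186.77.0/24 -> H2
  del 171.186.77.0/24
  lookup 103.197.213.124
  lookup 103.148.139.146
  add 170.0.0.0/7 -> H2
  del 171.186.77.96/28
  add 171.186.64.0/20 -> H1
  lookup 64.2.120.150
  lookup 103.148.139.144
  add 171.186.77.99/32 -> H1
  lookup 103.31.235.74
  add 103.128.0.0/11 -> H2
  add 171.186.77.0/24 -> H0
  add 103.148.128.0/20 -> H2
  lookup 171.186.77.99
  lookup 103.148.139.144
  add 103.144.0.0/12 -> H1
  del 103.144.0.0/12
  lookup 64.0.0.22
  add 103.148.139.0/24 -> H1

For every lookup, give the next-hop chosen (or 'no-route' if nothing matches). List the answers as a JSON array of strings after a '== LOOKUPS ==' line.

Trace:
  add 171.186.77.96/28 -> H0 at depth 28
  add 64.0.0.0/2 -> H0 at depth 2
  add 103.148.139.144/28 -> H0 at depth 28
  add 171.0.0.0/8 -> H0 at depth 8
  ? 171.186.77.96  path d0:-→d1:-→d2:-→d3:-→d4:-→d5:-→d6:-→d7:-→d8:H0→d9:-→d10:-→d11:-→d12:-→d13:-→d14:-→d15:-→d16:-→d17:-→d18:-→d19:-→d20:-→d21:-→d22:-→d23:-→d24:-→d25:-→d26:-→d27:-→d28:H0  best=H0
  del 171.0.0.0/8 (clear depth 8)
  add 103.148.139.146/32 -> H2 at depth 32
  ? 171.186.77.110  path d0:-→d1:-→d2:-→d3:-→d4:-→d5:-→d6:-→d7:-→d8:-→d9:-→d10:-→d11:-→d12:-→d13:-→d14:-→d15:-→d16:-→d17:-→d18:-→d19:-→d20:-→d21:-→d22:-→d23:-→d24:-→d25:-→d26:-→d27:-→d28:H0  best=H0
  ? 103.148.139.146  path d0:-→d1:-→d2:H0→d3:-→d4:-→d5:-→d6:-→d7:-→d8:-→d9:-→d10:-→d11:-→d12:-→d13:-→d14:-→d15:-→d16:-→d17:-→d18:-→d19:-→d20:-→d21:-→d22:-→d23:-→d24:-→d25:-→d26:-→d27:-→d28:H0→d29:-→d30:-→d31:-→d32:H2  best=H2
  ? 171.186.77.96  path d0:-→d1:-→d2:-→d3:-→d4:-→d5:-→d6:-→d7:-→d8:-→d9:-→d10:-→d11:-→d12:-→d13:-→d14:-→d15:-→d16:-→d17:-→d18:-→d19:-→d20:-→d21:-→d22:-→d23:-→d24:-→d25:-→d26:-→d27:-→d28:H0  best=H0
  add 103.0.0.0/8 -> H2 at depth 8
  ? 103.0.0.21  path d0:-→d1:-→d2:H0→d3:-→d4:-→d5:-→d6:-→d7:-→d8:H2  best=H2
  ? 103.148.139.146  path d0:-→d1:-→d2:H0→d3:-→d4:-→d5:-→d6:-→d7:-→d8:H2→d9:-→d10:-→d11:-→d12:-→d13:-→d14:-→d15:-→d16:-→d17:-→d18:-→d19:-→d20:-→d21:-→d22:-→d23:-→d24:-→d25:-→d26:-→d27:-→d28:H0→d29:-→d30:-→d31:-→d32:H2  best=H2
  add 171.186.77.0/24 -> H2 at depth 24
  del 171.186.77.0/24 (clear depth 24)
  ? 103.197.213.124  path d0:-→d1:-→d2:H0→d3:-→d4:-→d5:-→d6:-→d7:-→d8:H2→d9:-  best=H2
  ? 103.148.139.146  path d0:-→d1:-→d2:H0→d3:-→d4:-→d5:-→d6:-→d7:-→d8:H2→d9:-→d10:-→d11:-→d12:-→d13:-→d14:-→d15:-→d16:-→d17:-→d18:-→d19:-→d20:-→d21:-→d22:-→d23:-→d24:-→d25:-→d26:-→d27:-→d28:H0→d29:-→d30:-→d31:-→d32:H2  best=H2
  add 170.0.0.0/7 -> H2 at depth 7
  del 171.186.77.96/28 (clear depth 28)
  add 171.186.64.0/20 -> H1 at depth 20
  ? 64.2.120.150  path d0:-→d1:-→d2:H0  best=H0
  ? 103.148.139.144  path d0:-→d1:-→d2:H0→d3:-→d4:-→d5:-→d6:-→d7:-→d8:H2→d9:-→d10:-→d11:-→d12:-→d13:-→d14:-→d15:-→d16:-→d17:-→d18:-→d19:-→d20:-→d21:-→d22:-→d23:-→d24:-→d25:-→d26:-→d27:-→d28:H0→d29:-→d30:-  best=H0
  add 171.186.77.99/32 -> H1 at depth 32
  ? 103.31.235.74  path d0:-→d1:-→d2:H0→d3:-→d4:-→d5:-→d6:-→d7:-→d8:H2  best=H2
  add 103.128.0.0/11 -> H2 at depth 11
  add 171.186.77.0/24 -> H0 at depth 24
  add 103.148.128.0/20 -> H2 at depth 20
  ? 171.186.77.99  path d0:-→d1:-→d2:-→d3:-→d4:-→d5:-→d6:-→d7:H2→d8:-→d9:-→d10:-→d11:-→d12:-→d13:-→d14:-→d15:-→d16:-→d17:-→d18:-→d19:-→d20:H1→d21:-→d22:-→d23:-→d24:H0→d25:-→d26:-→d27:-→d28:-→d29:-→d30:-→d31:-→d32:H1  best=H1
  ? 103.148.139.144  path d0:-→d1:-→d2:H0→d3:-→d4:-→d5:-→d6:-→d7:-→d8:H2→d9:-→d10:-→d11:H2→d12:-→d13:-→d14:-→d15:-→d16:-→d17:-→d18:-→d19:-→d20:H2→d21:-→d22:-→d23:-→d24:-→d25:-→d26:-→d27:-→d28:H0→d29:-→d30:-  best=H0
  add 103.144.0.0/12 -> H1 at depth 12
  del 103.144.0.0/12 (clear depth 12)
  ? 64.0.0.22  path d0:-→d1:-→d2:H0  best=H0
  add 103.148.139.0/24 -> H1 at depth 24

== LOOKUPS ==
["H0","H0","H2","H0","H2","H2","H2","H2","H0","H0","H2","H1","H0","H0"]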